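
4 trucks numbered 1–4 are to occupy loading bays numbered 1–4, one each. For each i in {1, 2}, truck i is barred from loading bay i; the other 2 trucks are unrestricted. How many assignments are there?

Let Aᵢ (for i ∈ {1, 2}) be the placements that put truck i in its forbidden loading bay. Any j of these fix j positions, leaving (4−j)! ways to fill the rest, and there are C(2,j) ways to pick which j.
By inclusion–exclusion, the number of valid placements is Σ_{j=0}^{2} (−1)^j C(2,j)·(4−j)!.
Computing: 24 − 12 + 2 = 14.

14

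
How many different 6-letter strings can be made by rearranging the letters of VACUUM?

VACUUM has 6 letters with U appearing twice.
The number of distinct arrangements is 6!/(2!) = 720/2 = 360.

360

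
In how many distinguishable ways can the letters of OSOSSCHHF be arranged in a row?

OSOSSCHHF has 9 letters with H appearing twice, O appearing twice, and S appearing 3 times.
So there are 9! / (3!·2!·2!) = 15120 distinguishable arrangements.

15120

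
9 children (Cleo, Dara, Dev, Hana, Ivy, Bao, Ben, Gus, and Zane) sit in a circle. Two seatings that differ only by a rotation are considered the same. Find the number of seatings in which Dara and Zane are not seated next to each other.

30240

Without the restriction there are (8)! = 40320 seatings.
Seatings with Dara beside Zane: treat them as a block with 2 internal orders, giving 2 × (7)! = 10080.
Subtracting, 40320 − 10080 = 30240.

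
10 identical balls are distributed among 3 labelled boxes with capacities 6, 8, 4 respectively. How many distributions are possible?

32

Without the upper bounds there are C(12,2) = 66 ways to split 10 among 3 boxes.
Subtract solutions that violate a single cap (substitute x_i' = x_i − (cap_i+1)): x_1 ≥ 7 gives C(5,2) = 10; x_2 ≥ 9 gives C(3,2) = 3; x_3 ≥ 5 gives C(7,2) = 21. Together 34.
No two caps can be exceeded simultaneously, so the pair terms are all 0.
By inclusion–exclusion the count is 66 − 34 + 0 = 32.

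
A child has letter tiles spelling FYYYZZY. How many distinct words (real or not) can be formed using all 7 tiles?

The 7 letters of FYYYZZY have repeats: Y appearing 4 times and Z appearing twice.
Dividing 7! = 5040 by 4!·2! = 48 for the repeated letters gives 105.

105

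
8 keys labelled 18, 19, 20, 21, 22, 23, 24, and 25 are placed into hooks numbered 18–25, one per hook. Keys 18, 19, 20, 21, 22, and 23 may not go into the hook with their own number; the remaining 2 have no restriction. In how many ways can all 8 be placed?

18806

Let Aᵢ (for 18 ≤ i ≤ 23) be the placements that put key i in its forbidden hook. Any j of these fix j positions, leaving (8−j)! ways to fill the rest, and there are C(6,j) ways to pick which j.
By inclusion–exclusion, the number of valid placements is Σ_{j=0}^{6} (−1)^j C(6,j)·(8−j)!.
Computing: 40320 − 30240 + 10800 − 2400 + 360 − 36 + 2 = 18806.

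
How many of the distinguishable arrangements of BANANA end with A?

30

With the last slot taken by A, it remains to arrange the other 5 letters (BNANA).
Those 5 letters have A appearing twice and N appearing twice, giving (5)!/(2!·2!) = 30.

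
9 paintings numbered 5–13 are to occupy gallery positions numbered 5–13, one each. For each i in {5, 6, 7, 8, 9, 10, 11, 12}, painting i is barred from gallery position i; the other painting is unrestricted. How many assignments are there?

148329

Let Aᵢ (for 5 ≤ i ≤ 12) be the placements that put painting i in its forbidden gallery position. Any j of these fix j positions, leaving (9−j)! ways to fill the rest, and there are C(8,j) ways to pick which j.
By inclusion–exclusion, the number of valid placements is Σ_{j=0}^{8} (−1)^j C(8,j)·(9−j)!.
Computing: 362880 − 322560 + 141120 − 40320 + 8400 − 1344 + 168 − 16 + 1 = 148329.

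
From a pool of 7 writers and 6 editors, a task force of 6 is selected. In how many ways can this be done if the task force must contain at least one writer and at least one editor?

1708

With no constraint there are C(13,6) = 1716 possible selections.
Subtract selections that omit an entire group: no writers → C(6,6) = 1; no editors → C(7,6) = 7.
Both groups omitted at once is impossible, so 1716 − 8 = 1708.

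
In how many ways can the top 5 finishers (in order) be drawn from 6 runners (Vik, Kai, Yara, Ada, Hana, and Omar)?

There are 6 choices for 1st place, 5 for 2nd, and so on down to 2 for position 5.
That gives 6 × 5 × 4 × 3 × 2 = 720.

720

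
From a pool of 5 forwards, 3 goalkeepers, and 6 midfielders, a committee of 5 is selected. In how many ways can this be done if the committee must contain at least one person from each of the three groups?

With no constraint there are C(14,5) = 2002 possible selections.
Selections missing a whole group: no forwards → C(9,5) = 126; no goalkeepers → C(11,5) = 462; no midfielders → C(8,5) = 56.
Add back selections omitting two groups (i.e. drawn from a single group): C(5,5) + C(3,5) + C(6,5) = 7.
By inclusion–exclusion: 2002 − 644 + 7 = 1365.

1365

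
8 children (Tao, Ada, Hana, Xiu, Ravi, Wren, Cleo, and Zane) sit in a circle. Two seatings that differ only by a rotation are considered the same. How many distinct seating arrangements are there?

5040

Fix one person's seat to break rotational symmetry; the remaining 7 people can be arranged in (7)! = 5040 ways.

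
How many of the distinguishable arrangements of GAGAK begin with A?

Fix A in the first position and arrange the remaining 4 letters.
Those 4 letters have G appearing twice, giving (4)!/(2!) = 12.

12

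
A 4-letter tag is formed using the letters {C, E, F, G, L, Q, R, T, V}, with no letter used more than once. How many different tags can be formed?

3024

With no repetition, fill the 4 letters in order: 9 choices, then 8, down to 6.
9 × 8 × 7 × 6 = 3024.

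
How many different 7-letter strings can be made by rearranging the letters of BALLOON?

1260

BALLOON has 7 letters with L appearing twice and O appearing twice.
Dividing 7! = 5040 by 2!·2! = 4 for the repeated letters gives 1260.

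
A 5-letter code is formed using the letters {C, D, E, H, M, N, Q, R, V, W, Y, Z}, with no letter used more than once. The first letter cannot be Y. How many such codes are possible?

87120

The first letter has 12−1 = 11 choices (anything except Y).
The remaining 4 letters are filled from the other 11 symbols without repetition: 11 × 10 × 9 × 8 = 7920.
Total: 11 × 7920 = 87120.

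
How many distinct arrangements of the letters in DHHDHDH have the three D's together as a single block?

5

Treat the 3 copies of D as a single block. The multiset to arrange is then {DDD, H, H, H, H}, 5 items in all.
That gives (5)!/(4!) = 5 arrangements.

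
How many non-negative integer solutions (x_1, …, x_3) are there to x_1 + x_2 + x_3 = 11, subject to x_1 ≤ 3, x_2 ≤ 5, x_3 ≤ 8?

18

Without the upper bounds there are C(13,2) = 78 ways to split 11 among 3 variables.
Subtract solutions that violate a single cap (substitute x_i' = x_i − (cap_i+1)): x_1 ≥ 4 gives C(9,2) = 36; x_2 ≥ 6 gives C(7,2) = 21; x_3 ≥ 9 gives C(4,2) = 6. Together 63.
Add back pairs where two caps are both exceeded: 3 + 0 + 0 = 3.
By inclusion–exclusion the count is 78 − 63 + 3 = 18.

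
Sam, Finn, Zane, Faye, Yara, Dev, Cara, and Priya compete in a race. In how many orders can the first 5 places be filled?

6720

There are 8 choices for 1st place, 7 for 2nd, and so on down to 4 for position 5.
That gives 8 × 7 × 6 × 5 × 4 = 6720.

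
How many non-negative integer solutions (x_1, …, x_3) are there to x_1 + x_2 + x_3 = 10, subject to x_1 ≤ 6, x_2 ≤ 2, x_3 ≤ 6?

By stars and bars, unrestricted non-negative solutions to x_1+…+x_3 = 10 number C(10+2,2) = 66.
Subtract solutions that violate a single cap (substitute x_i' = x_i − (cap_i+1)): x_1 ≥ 7 gives C(5,2) = 10; x_2 ≥ 3 gives C(9,2) = 36; x_3 ≥ 7 gives C(5,2) = 10. Together 56.
Add back pairs where two caps are both exceeded: 1 + 0 + 1 = 2.
By inclusion–exclusion the count is 66 − 56 + 2 = 12.

12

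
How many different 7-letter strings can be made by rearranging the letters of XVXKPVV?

The 7 letters of XVXKPVV have repeats: V appearing 3 times and X appearing twice.
Dividing 7! = 5040 by 3!·2! = 12 for the repeated letters gives 420.

420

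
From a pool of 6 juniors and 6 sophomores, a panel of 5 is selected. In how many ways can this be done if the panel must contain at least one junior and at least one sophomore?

780

Total 5-person selections from all 12: C(12,5) = 792.
Subtract selections that omit an entire group: no juniors → C(6,5) = 6; no sophomores → C(6,5) = 6.
Both groups omitted at once is impossible, so 792 − 12 = 780.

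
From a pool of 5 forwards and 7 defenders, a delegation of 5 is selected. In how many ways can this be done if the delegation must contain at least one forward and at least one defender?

With no constraint there are C(12,5) = 792 possible selections.
Selections missing a whole group: no forwards → C(7,5) = 21; no defenders → C(5,5) = 1.
Both groups omitted at once is impossible, so 792 − 22 = 770.

770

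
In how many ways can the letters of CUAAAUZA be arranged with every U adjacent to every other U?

Treat the 2 copies of U as a single block. The multiset to arrange is then {UU, A, A, A, A, C, Z}, 7 items in all.
That gives (7)!/(4!) = 210 arrangements.

210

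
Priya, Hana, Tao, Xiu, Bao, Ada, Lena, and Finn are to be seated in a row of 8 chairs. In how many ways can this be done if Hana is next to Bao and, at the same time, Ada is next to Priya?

Treat {Hana,Bao} as one block (2 orders) and {Ada,Priya} as another (2 orders).
That leaves 6 units to arrange: 2 × 2 × 6! = 4 × 720 = 2880.

2880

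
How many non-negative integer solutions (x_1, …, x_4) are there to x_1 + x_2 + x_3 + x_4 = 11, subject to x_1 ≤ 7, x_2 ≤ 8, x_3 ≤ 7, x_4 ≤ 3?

By stars and bars, unrestricted non-negative solutions to x_1+…+x_4 = 11 number C(11+3,3) = 364.
Subtract solutions that violate a single cap (substitute x_i' = x_i − (cap_i+1)): x_1 ≥ 8 gives C(6,3) = 20; x_2 ≥ 9 gives C(5,3) = 10; x_3 ≥ 8 gives C(6,3) = 20; x_4 ≥ 4 gives C(10,3) = 120. Together 170.
No two caps can be exceeded simultaneously, so the pair terms are all 0.
By inclusion–exclusion the count is 364 − 170 + 0 = 194.

194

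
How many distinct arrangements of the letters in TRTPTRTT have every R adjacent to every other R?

Treat the 2 copies of R as a single block. The multiset to arrange is then {RR, P, T, T, T, T, T}, 7 items in all.
That gives (7)!/(5!) = 42 arrangements.

42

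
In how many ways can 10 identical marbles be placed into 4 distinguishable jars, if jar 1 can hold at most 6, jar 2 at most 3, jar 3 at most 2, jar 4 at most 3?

29

Without the upper bounds there are C(13,3) = 286 ways to split 10 among 4 jars.
Subtract solutions that violate a single cap (substitute x_i' = x_i − (cap_i+1)): x_1 ≥ 7 gives C(6,3) = 20; x_2 ≥ 4 gives C(9,3) = 84; x_3 ≥ 3 gives C(10,3) = 120; x_4 ≥ 4 gives C(9,3) = 84. Together 308.
Add back pairs where two caps are both exceeded: 0 + 1 + 0 + 20 + 10 + 20 = 51.
By inclusion–exclusion the count is 286 − 308 + 51 = 29.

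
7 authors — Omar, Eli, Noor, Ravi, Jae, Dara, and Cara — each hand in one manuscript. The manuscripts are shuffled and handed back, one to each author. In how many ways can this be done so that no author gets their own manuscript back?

Count assignments avoiding every fixed point. For any j of the 7 authors fixed to their own manuscript, the other 7−j can be arranged in (7−j)! ways.
By inclusion–exclusion this is Σ_{j=0}^{7} (−1)^j C(7,j)·(7−j)!.
Computing: 5040 − 5040 + 2520 − 840 + 210 − 42 + 7 − 1 = 1854.

1854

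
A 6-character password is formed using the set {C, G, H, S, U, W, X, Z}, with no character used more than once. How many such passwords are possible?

This is a permutation of 6 out of 8: P(8,6) = 8!/2!.
That product is 8 × 7 × 6 × 5 × 4 × 3 = 20160.

20160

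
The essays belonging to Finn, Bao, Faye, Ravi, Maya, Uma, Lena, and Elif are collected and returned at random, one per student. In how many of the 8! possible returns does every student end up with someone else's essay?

This is the derangement count D_8: permutations of 8 items with no fixed point.
By inclusion–exclusion this is Σ_{j=0}^{8} (−1)^j C(8,j)·(8−j)!.
Computing: 40320 − 40320 + 20160 − 6720 + 1680 − 336 + 56 − 8 + 1 = 14833.

14833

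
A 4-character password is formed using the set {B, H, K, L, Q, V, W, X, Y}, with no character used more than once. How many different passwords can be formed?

With no repetition, fill the 4 characters in order: 9 choices, then 8, down to 6.
That product is 9 × 8 × 7 × 6 = 3024.

3024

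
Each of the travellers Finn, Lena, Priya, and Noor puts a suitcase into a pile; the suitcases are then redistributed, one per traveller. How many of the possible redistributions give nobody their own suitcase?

9

This is the derangement count D_4: permutations of 4 items with no fixed point.
By inclusion–exclusion this is Σ_{j=0}^{4} (−1)^j C(4,j)·(4−j)!.
Computing: 24 − 24 + 12 − 4 + 1 = 9.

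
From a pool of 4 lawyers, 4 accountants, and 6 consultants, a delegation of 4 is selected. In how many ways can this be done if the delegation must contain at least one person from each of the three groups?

528

Unrestricted: C(14,4) = 1001 ways to pick any 4 of the 14.
Selections missing a whole group: no lawyers → C(10,4) = 210; no accountants → C(10,4) = 210; no consultants → C(8,4) = 70.
Add back selections omitting two groups (i.e. drawn from a single group): C(4,4) + C(4,4) + C(6,4) = 17.
By inclusion–exclusion: 1001 − 490 + 17 = 528.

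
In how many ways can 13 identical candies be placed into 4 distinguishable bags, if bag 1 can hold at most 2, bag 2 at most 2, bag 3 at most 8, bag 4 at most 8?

By stars and bars, unrestricted non-negative solutions to x_1+…+x_4 = 13 number C(13+3,3) = 560.
Subtract solutions that violate a single cap (substitute x_i' = x_i − (cap_i+1)): x_1 ≥ 3 gives C(13,3) = 286; x_2 ≥ 3 gives C(13,3) = 286; x_3 ≥ 9 gives C(7,3) = 35; x_4 ≥ 9 gives C(7,3) = 35. Together 642.
Add back pairs where two caps are both exceeded: 120 + 4 + 4 + 4 + 4 + 0 = 136.
By inclusion–exclusion the count is 560 − 642 + 136 = 54.

54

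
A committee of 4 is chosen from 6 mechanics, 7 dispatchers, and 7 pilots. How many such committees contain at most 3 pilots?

Split by how many pilots are chosen (0 through 3).
Sum: C(7,0)·C(13,4) + C(7,1)·C(13,3) + C(7,2)·C(13,2) + C(7,3)·C(13,1) = 715 + 2002 + 1638 + 455 = 4810.

4810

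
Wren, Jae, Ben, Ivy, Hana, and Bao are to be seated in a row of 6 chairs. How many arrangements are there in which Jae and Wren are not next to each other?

480

Of the 6! = 720 arrangements, those with Jae and Wren adjacent number 2 × 5! = 240 (treat the pair as a block with 2 internal orders).
Complementary counting: 720 − 240 = 480.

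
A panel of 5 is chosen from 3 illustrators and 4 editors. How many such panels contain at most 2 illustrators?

Split by how many illustrators are chosen (0 through 2).
Sum: C(3,0)·C(4,5) + C(3,1)·C(4,4) + C(3,2)·C(4,3) = 0 + 3 + 12 = 15.

15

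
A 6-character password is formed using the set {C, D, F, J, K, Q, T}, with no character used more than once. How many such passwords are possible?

This is a permutation of 6 out of 7: P(7,6) = 7!/1!.
That product is 7 × 6 × 5 × 4 × 3 × 2 = 5040.

5040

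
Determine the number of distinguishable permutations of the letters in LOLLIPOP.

LOLLIPOP has 8 letters with L appearing 3 times, O appearing twice, and P appearing twice.
Dividing 8! = 40320 by 3!·2!·2! = 24 for the repeated letters gives 1680.

1680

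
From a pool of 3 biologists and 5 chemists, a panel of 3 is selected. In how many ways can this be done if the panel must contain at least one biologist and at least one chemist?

Total 3-person selections from all 8: C(8,3) = 56.
Selections missing a whole group: no biologists → C(5,3) = 10; no chemists → C(3,3) = 1.
Both groups omitted at once is impossible, so 56 − 11 = 45.

45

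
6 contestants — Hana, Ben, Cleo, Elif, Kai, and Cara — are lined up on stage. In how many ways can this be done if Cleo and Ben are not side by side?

There are 6! = 720 arrangements in all. If Cleo and Ben are adjacent, merging them into one block gives 2·(5)! = 240 arrangements.
Complementary counting: 720 − 240 = 480.

480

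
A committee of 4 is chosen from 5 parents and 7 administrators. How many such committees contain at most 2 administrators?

285

Split by how many administrators are chosen (0 through 2).
Sum: C(7,0)·C(5,4) + C(7,1)·C(5,3) + C(7,2)·C(5,2) = 5 + 70 + 210 = 285.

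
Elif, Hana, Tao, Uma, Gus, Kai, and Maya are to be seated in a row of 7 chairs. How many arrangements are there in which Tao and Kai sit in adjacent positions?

Place the 5 others and the Tao-Kai pair as 6 objects in a line; the pair has 2 internal arrangements.
That gives 2 × 6! = 2 × 720 = 1440.

1440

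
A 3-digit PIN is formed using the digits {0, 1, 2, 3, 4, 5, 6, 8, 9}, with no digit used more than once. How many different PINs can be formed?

504

This is a permutation of 3 out of 9: P(9,3) = 9!/6!.
9 × 8 × 7 = 504.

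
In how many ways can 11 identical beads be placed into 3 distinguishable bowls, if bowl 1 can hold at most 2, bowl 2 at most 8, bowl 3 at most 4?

Without the upper bounds there are C(13,2) = 78 ways to split 11 among 3 bowls.
Subtract solutions that violate a single cap (substitute x_i' = x_i − (cap_i+1)): x_1 ≥ 3 gives C(10,2) = 45; x_2 ≥ 9 gives C(4,2) = 6; x_3 ≥ 5 gives C(8,2) = 28. Together 79.
Add back pairs where two caps are both exceeded: 0 + 10 + 0 = 10.
By inclusion–exclusion the count is 78 − 79 + 10 = 9.

9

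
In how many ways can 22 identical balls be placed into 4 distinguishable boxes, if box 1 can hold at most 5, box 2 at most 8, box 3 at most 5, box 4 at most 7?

Ignoring the caps, the number of non-negative solutions to x_1+…+x_4 = 22 is C(25,3) = 2300.
Subtract solutions that violate a single cap (substitute x_i' = x_i − (cap_i+1)): x_1 ≥ 6 gives C(19,3) = 969; x_2 ≥ 9 gives C(16,3) = 560; x_3 ≥ 6 gives C(19,3) = 969; x_4 ≥ 8 gives C(17,3) = 680. Together 3178.
Add back pairs where two caps are both exceeded: 120 + 286 + 165 + 120 + 56 + 165 = 912.
Subtract triples: 4 + 0 + 10 + 0 = 14.
By inclusion–exclusion the count is 2300 − 3178 + 912 − 14 = 20.

20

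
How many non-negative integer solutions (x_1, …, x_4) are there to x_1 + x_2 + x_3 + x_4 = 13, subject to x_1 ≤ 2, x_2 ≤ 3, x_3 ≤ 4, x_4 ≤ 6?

10

By stars and bars, unrestricted non-negative solutions to x_1+…+x_4 = 13 number C(13+3,3) = 560.
Subtract solutions that violate a single cap (substitute x_i' = x_i − (cap_i+1)): x_1 ≥ 3 gives C(13,3) = 286; x_2 ≥ 4 gives C(12,3) = 220; x_3 ≥ 5 gives C(11,3) = 165; x_4 ≥ 7 gives C(9,3) = 84. Together 755.
Add back pairs where two caps are both exceeded: 84 + 56 + 20 + 35 + 10 + 4 = 209.
Subtract triples: 4 + 0 + 0 + 0 = 4.
By inclusion–exclusion the count is 560 − 755 + 209 − 4 = 10.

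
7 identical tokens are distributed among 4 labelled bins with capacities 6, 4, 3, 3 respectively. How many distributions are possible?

69

Ignoring the caps, the number of non-negative solutions to x_1+…+x_4 = 7 is C(10,3) = 120.
Subtract solutions that violate a single cap (substitute x_i' = x_i − (cap_i+1)): x_1 ≥ 7 gives C(3,3) = 1; x_2 ≥ 5 gives C(5,3) = 10; x_3 ≥ 4 gives C(6,3) = 20; x_4 ≥ 4 gives C(6,3) = 20. Together 51.
No two caps can be exceeded simultaneously, so the pair terms are all 0.
By inclusion–exclusion the count is 120 − 51 + 0 = 69.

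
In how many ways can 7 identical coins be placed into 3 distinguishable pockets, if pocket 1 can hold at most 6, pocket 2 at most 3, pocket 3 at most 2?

11

By stars and bars, unrestricted non-negative solutions to x_1+…+x_3 = 7 number C(7+2,2) = 36.
Subtract solutions that violate a single cap (substitute x_i' = x_i − (cap_i+1)): x_1 ≥ 7 gives C(2,2) = 1; x_2 ≥ 4 gives C(5,2) = 10; x_3 ≥ 3 gives C(6,2) = 15. Together 26.
Add back pairs where two caps are both exceeded: 0 + 0 + 1 = 1.
By inclusion–exclusion the count is 36 − 26 + 1 = 11.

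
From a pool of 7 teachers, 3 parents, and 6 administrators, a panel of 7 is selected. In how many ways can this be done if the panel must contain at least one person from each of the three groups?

9569

With no constraint there are C(16,7) = 11440 possible selections.
Selections missing a whole group: no teachers → C(9,7) = 36; no parents → C(13,7) = 1716; no administrators → C(10,7) = 120.
Add back selections omitting two groups (i.e. drawn from a single group): C(7,7) + C(3,7) + C(6,7) = 1.
By inclusion–exclusion: 11440 − 1872 + 1 = 9569.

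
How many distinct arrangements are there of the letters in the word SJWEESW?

Letter multiplicities in SJWEESW: E×2, J×1, S×2, W×2.
Dividing 7! = 5040 by 2!·2!·2! = 8 for the repeated letters gives 630.

630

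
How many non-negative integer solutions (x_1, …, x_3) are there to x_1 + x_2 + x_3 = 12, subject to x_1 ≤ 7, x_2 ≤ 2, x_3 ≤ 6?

9

Without the upper bounds there are C(14,2) = 91 ways to split 12 among 3 variables.
Subtract solutions that violate a single cap (substitute x_i' = x_i − (cap_i+1)): x_1 ≥ 8 gives C(6,2) = 15; x_2 ≥ 3 gives C(11,2) = 55; x_3 ≥ 7 gives C(7,2) = 21. Together 91.
Add back pairs where two caps are both exceeded: 3 + 0 + 6 = 9.
By inclusion–exclusion the count is 91 − 91 + 9 = 9.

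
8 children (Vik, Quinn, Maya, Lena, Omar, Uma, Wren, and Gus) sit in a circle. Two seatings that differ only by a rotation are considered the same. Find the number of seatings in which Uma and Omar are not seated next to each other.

3600

All circular seatings of 8 people number (7)! = 5040.
Those with Uma next to Omar: fuse the pair into one unit and seat 7 units around a circle — 2·(6)! = 1440.
Subtracting, 5040 − 1440 = 3600.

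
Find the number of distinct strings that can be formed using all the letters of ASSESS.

30

ASSESS has 6 letters with S appearing 4 times.
Dividing 6! = 720 by 4! = 24 for the repeated letters gives 30.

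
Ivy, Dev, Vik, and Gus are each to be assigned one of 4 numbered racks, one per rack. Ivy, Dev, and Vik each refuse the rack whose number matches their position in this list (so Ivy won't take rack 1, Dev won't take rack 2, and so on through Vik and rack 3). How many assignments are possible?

Let Aᵢ (for i ∈ {1, 2, 3}) be the placements that put person i in their forbidden rack. Any j of these fix j positions, leaving (4−j)! ways to fill the rest, and there are C(3,j) ways to pick which j.
By inclusion–exclusion, the number of valid placements is Σ_{j=0}^{3} (−1)^j C(3,j)·(4−j)!.
Computing: 24 − 18 + 6 − 1 = 11.

11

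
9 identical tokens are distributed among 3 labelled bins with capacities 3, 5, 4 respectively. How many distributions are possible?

By stars and bars, unrestricted non-negative solutions to x_1+…+x_3 = 9 number C(9+2,2) = 55.
Subtract solutions that violate a single cap (substitute x_i' = x_i − (cap_i+1)): x_1 ≥ 4 gives C(7,2) = 21; x_2 ≥ 6 gives C(5,2) = 10; x_3 ≥ 5 gives C(6,2) = 15. Together 46.
Add back pairs where two caps are both exceeded: 0 + 1 + 0 = 1.
By inclusion–exclusion the count is 55 − 46 + 1 = 10.

10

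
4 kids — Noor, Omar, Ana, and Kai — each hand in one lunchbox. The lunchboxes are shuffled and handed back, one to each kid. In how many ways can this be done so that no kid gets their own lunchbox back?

9

This is the derangement count D_4: permutations of 4 items with no fixed point.
By inclusion–exclusion this is Σ_{j=0}^{4} (−1)^j C(4,j)·(4−j)!.
Computing: 24 − 24 + 12 − 4 + 1 = 9.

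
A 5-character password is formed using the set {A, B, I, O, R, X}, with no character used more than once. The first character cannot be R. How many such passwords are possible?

The first character has 6−1 = 5 choices (anything except R).
The remaining 4 characters are filled from the other 5 symbols without repetition: 5 × 4 × 3 × 2 = 120.
Total: 5 × 120 = 600.

600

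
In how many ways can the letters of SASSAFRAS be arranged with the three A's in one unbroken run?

210

Treat the 3 copies of A as a single block. The multiset to arrange is then {AAA, F, R, S, S, S, S}, 7 items in all.
That gives (7)!/(4!) = 210 arrangements.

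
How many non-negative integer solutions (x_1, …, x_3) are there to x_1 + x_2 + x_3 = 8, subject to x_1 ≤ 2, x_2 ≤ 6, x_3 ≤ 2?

By stars and bars, unrestricted non-negative solutions to x_1+…+x_3 = 8 number C(8+2,2) = 45.
Subtract solutions that violate a single cap (substitute x_i' = x_i − (cap_i+1)): x_1 ≥ 3 gives C(7,2) = 21; x_2 ≥ 7 gives C(3,2) = 3; x_3 ≥ 3 gives C(7,2) = 21. Together 45.
Add back pairs where two caps are both exceeded: 0 + 6 + 0 = 6.
By inclusion–exclusion the count is 45 − 45 + 6 = 6.

6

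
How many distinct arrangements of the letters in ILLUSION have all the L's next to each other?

Treat the 2 copies of L as a single block. The multiset to arrange is then {LL, I, I, N, O, S, U}, 7 items in all.
That gives (7)!/(2!) = 2520 arrangements.

2520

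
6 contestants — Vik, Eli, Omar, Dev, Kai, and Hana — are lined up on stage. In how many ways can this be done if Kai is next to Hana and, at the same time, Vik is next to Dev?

96

Treat {Kai,Hana} as one block (2 orders) and {Vik,Dev} as another (2 orders).
That leaves 4 units to arrange: 2 × 2 × 4! = 4 × 24 = 96.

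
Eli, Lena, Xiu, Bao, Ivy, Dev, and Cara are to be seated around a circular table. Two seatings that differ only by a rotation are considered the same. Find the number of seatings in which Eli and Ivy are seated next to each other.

240

Treat {Eli, Ivy} as one unit (2 internal orders) and seat the resulting 6 units around the table: (5)! circular arrangements.
So 2 × (5)! = 2 × 120 = 240.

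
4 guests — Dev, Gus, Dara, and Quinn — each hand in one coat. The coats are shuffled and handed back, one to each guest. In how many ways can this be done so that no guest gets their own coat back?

9

Count assignments avoiding every fixed point. For any j of the 4 guests fixed to their own coat, the other 4−j can be arranged in (4−j)! ways.
By inclusion–exclusion this is Σ_{j=0}^{4} (−1)^j C(4,j)·(4−j)!.
Computing: 24 − 24 + 12 − 4 + 1 = 9.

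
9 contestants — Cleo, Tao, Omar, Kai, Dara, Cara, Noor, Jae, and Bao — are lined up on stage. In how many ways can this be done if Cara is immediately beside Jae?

80640

Glue Cara and Jae into one block (2 internal orders), leaving 8 units to arrange in a row.
That gives 2 × 8! = 2 × 40320 = 80640.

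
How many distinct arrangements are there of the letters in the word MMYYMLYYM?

Letter multiplicities in MMYYMLYYM: L×1, M×4, Y×4.
So there are 9! / (4!·4!) = 630 distinguishable arrangements.

630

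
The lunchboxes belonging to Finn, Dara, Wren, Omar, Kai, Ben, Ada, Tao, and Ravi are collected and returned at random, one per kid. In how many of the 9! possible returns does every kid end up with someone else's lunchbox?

133496

This is the derangement count D_9: permutations of 9 items with no fixed point.
By inclusion–exclusion this is Σ_{j=0}^{9} (−1)^j C(9,j)·(9−j)!.
Computing: 362880 − 362880 + 181440 − 60480 + 15120 − 3024 + 504 − 72 + 9 − 1 = 133496.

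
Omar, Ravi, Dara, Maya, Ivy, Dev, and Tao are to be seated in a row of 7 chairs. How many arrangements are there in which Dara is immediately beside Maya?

1440

Glue Dara and Maya into one block (2 internal orders), leaving 6 units to arrange in a row.
That gives 2 × 6! = 2 × 720 = 1440.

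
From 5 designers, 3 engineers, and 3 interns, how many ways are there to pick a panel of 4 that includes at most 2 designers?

Split by how many designers are chosen (0 through 2).
Sum: C(5,0)·C(6,4) + C(5,1)·C(6,3) + C(5,2)·C(6,2) = 15 + 100 + 150 = 265.

265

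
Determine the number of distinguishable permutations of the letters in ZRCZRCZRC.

1680

Letter multiplicities in ZRCZRCZRC: C×3, R×3, Z×3.
So there are 9! / (3!·3!·3!) = 1680 distinguishable arrangements.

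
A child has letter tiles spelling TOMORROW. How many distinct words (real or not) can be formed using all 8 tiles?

Letter multiplicities in TOMORROW: M×1, O×3, R×2, T×1, W×1.
Dividing 8! = 40320 by 3!·2! = 12 for the repeated letters gives 3360.

3360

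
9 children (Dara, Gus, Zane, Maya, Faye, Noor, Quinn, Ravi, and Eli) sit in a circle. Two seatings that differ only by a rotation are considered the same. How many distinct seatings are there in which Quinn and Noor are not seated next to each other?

30240

Without the restriction there are (8)! = 40320 seatings.
Seatings with Quinn beside Noor: treat them as a block with 2 internal orders, giving 2 × (7)! = 10080.
Subtracting, 40320 − 10080 = 30240.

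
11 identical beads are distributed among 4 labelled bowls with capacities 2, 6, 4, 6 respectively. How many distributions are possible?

Without the upper bounds there are C(14,3) = 364 ways to split 11 among 4 bowls.
Subtract solutions that violate a single cap (substitute x_i' = x_i − (cap_i+1)): x_1 ≥ 3 gives C(11,3) = 165; x_2 ≥ 7 gives C(7,3) = 35; x_3 ≥ 5 gives C(9,3) = 84; x_4 ≥ 7 gives C(7,3) = 35. Together 319.
Add back pairs where two caps are both exceeded: 4 + 20 + 4 + 0 + 0 + 0 = 28.
By inclusion–exclusion the count is 364 − 319 + 28 = 73.

73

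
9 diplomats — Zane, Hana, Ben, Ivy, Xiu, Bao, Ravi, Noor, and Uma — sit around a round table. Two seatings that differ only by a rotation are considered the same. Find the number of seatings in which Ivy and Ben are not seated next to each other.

30240

Without the restriction there are (8)! = 40320 seatings.
Seatings with Ivy beside Ben: treat them as a block with 2 internal orders, giving 2 × (7)! = 10080.
Subtracting, 40320 − 10080 = 30240.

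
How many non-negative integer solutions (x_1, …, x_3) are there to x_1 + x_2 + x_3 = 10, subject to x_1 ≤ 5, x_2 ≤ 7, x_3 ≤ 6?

35

Ignoring the caps, the number of non-negative solutions to x_1+…+x_3 = 10 is C(12,2) = 66.
Subtract solutions that violate a single cap (substitute x_i' = x_i − (cap_i+1)): x_1 ≥ 6 gives C(6,2) = 15; x_2 ≥ 8 gives C(4,2) = 6; x_3 ≥ 7 gives C(5,2) = 10. Together 31.
No two caps can be exceeded simultaneously, so the pair terms are all 0.
By inclusion–exclusion the count is 66 − 31 + 0 = 35.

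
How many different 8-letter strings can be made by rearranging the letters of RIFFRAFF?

840

RIFFRAFF has 8 letters with F appearing 4 times and R appearing twice.
So there are 8! / (4!·2!) = 840 distinguishable arrangements.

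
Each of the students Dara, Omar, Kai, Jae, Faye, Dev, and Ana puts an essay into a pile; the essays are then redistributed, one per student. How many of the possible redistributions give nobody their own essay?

1854

This is the derangement count D_7: permutations of 7 items with no fixed point.
By inclusion–exclusion this is Σ_{j=0}^{7} (−1)^j C(7,j)·(7−j)!.
Computing: 5040 − 5040 + 2520 − 840 + 210 − 42 + 7 − 1 = 1854.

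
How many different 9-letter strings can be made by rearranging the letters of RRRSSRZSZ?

1260

Letter multiplicities in RRRSSRZSZ: R×4, S×3, Z×2.
Dividing 9! = 362880 by 4!·3!·2! = 288 for the repeated letters gives 1260.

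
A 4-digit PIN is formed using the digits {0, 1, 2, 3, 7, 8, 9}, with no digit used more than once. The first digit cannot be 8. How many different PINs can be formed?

The first digit has 7−1 = 6 choices (anything except 8).
The remaining 3 digits are filled from the other 6 symbols without repetition: 6 × 5 × 4 = 120.
Total: 6 × 120 = 720.

720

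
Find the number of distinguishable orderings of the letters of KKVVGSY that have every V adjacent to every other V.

360

Treat the 2 copies of V as a single block. The multiset to arrange is then {VV, G, K, K, S, Y}, 6 items in all.
That gives (6)!/(2!) = 360 arrangements.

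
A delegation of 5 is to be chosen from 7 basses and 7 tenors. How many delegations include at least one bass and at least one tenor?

1960

Total 5-person selections from all 14: C(14,5) = 2002.
Selections missing a whole group: no basses → C(7,5) = 21; no tenors → C(7,5) = 21.
Both groups omitted at once is impossible, so 2002 − 42 = 1960.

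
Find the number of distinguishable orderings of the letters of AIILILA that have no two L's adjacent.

150

Total arrangements of AIILILA: 7!/(3!·2!·2!) = 210.
If the two L's are adjacent, glue them into one block, leaving 6 items to arrange: (6)!/(3!·2!) = 60 ways.
Hence 210 − 60 = 150.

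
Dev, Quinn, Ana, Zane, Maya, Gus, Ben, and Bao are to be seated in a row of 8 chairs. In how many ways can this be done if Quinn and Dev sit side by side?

Treat {Quinn, Dev} as a single unit. There are 7 units to order, and the pair itself can be ordered 2 ways.
That gives 2 × 7! = 2 × 5040 = 10080.

10080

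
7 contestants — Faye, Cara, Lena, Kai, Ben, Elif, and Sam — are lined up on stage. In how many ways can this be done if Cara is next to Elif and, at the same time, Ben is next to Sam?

480

Treat {Cara,Elif} as one block (2 orders) and {Ben,Sam} as another (2 orders).
That leaves 5 units to arrange: 2 × 2 × 5! = 4 × 120 = 480.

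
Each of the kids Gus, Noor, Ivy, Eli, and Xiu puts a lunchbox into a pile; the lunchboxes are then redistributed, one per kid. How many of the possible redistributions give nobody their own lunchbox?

Let Aᵢ be the assignments in which kid i gets their own lunchbox. We want the size of the complement of A₁∪…∪A_5.
By inclusion–exclusion this is Σ_{j=0}^{5} (−1)^j C(5,j)·(5−j)!.
Computing: 120 − 120 + 60 − 20 + 5 − 1 = 44.

44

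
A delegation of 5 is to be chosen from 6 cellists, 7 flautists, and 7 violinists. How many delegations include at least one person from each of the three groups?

10976

Unrestricted: C(20,5) = 15504 ways to pick any 5 of the 20.
Subtract selections that omit an entire group: no cellists → C(14,5) = 2002; no flautists → C(13,5) = 1287; no violinists → C(13,5) = 1287.
Add back selections omitting two groups (i.e. drawn from a single group): C(6,5) + C(7,5) + C(7,5) = 48.
By inclusion–exclusion: 15504 − 4576 + 48 = 10976.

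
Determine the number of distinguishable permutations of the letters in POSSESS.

210

Letter multiplicities in POSSESS: E×1, O×1, P×1, S×4.
Dividing 7! = 5040 by 4! = 24 for the repeated letters gives 210.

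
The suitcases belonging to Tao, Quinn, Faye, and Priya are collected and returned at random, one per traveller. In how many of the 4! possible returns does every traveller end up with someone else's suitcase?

Let Aᵢ be the assignments in which traveller i gets their own suitcase. We want the size of the complement of A₁∪…∪A_4.
By inclusion–exclusion this is Σ_{j=0}^{4} (−1)^j C(4,j)·(4−j)!.
Computing: 24 − 24 + 12 − 4 + 1 = 9.

9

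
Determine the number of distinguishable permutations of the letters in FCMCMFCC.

420

FCMCMFCC has 8 letters with C appearing 4 times, F appearing twice, and M appearing twice.
The number of distinct arrangements is 8!/(4!·2!·2!) = 40320/96 = 420.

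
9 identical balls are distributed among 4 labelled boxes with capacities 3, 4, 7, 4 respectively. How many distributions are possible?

Ignoring the caps, the number of non-negative solutions to x_1+…+x_4 = 9 is C(12,3) = 220.
Subtract solutions that violate a single cap (substitute x_i' = x_i − (cap_i+1)): x_1 ≥ 4 gives C(8,3) = 56; x_2 ≥ 5 gives C(7,3) = 35; x_3 ≥ 8 gives C(4,3) = 4; x_4 ≥ 5 gives C(7,3) = 35. Together 130.
Add back pairs where two caps are both exceeded: 1 + 0 + 1 + 0 + 0 + 0 = 2.
By inclusion–exclusion the count is 220 − 130 + 2 = 92.

92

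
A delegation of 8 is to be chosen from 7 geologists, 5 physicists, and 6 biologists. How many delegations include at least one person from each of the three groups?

41811

Total 8-person selections from all 18: C(18,8) = 43758.
Subtract selections that omit an entire group: no geologists → C(11,8) = 165; no physicists → C(13,8) = 1287; no biologists → C(12,8) = 495.
Add back selections omitting two groups (i.e. drawn from a single group): C(7,8) + C(5,8) + C(6,8) = 0.
By inclusion–exclusion: 43758 − 1947 + 0 = 41811.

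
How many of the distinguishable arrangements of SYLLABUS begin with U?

With the first slot taken by U, it remains to arrange the other 7 letters (SYLLABS).
Those 7 letters have L appearing twice and S appearing twice, giving (7)!/(2!·2!) = 1260.

1260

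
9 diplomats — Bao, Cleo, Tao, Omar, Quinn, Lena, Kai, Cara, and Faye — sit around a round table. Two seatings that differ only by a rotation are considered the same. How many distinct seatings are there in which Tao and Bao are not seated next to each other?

30240

Without the restriction there are (8)! = 40320 seatings.
Seatings with Tao beside Bao: treat them as a block with 2 internal orders, giving 2 × (7)! = 10080.
Subtracting, 40320 − 10080 = 30240.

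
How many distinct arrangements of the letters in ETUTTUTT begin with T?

With the first slot taken by T, it remains to arrange the other 7 letters (EUTTUTT).
Those 7 letters have T appearing 4 times and U appearing twice, giving (7)!/(4!·2!) = 105.

105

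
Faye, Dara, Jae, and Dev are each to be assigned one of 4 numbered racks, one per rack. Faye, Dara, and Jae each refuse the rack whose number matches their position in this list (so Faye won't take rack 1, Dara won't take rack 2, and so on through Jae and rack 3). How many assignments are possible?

Let Aᵢ (for i ∈ {1, 2, 3}) be the placements that put person i in their forbidden rack. Any j of these fix j positions, leaving (4−j)! ways to fill the rest, and there are C(3,j) ways to pick which j.
By inclusion–exclusion, the number of valid placements is Σ_{j=0}^{3} (−1)^j C(3,j)·(4−j)!.
Computing: 24 − 18 + 6 − 1 = 11.

11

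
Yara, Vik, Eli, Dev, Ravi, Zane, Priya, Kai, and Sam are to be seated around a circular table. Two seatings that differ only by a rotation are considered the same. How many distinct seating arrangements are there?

40320

Around a circle, 9 distinct people have 9!/9 = (8)! = 40320 rotationally distinct seatings.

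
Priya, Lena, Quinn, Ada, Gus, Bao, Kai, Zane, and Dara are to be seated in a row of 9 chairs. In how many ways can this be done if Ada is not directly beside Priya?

There are 9! = 362880 arrangements in all. If Ada and Priya are adjacent, merging them into one block gives 2·(8)! = 80640 arrangements.
Complementary counting: 362880 − 80640 = 282240.

282240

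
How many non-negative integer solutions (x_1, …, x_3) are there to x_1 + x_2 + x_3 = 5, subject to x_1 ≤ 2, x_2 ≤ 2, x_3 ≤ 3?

By stars and bars, unrestricted non-negative solutions to x_1+…+x_3 = 5 number C(5+2,2) = 21.
Subtract solutions that violate a single cap (substitute x_i' = x_i − (cap_i+1)): x_1 ≥ 3 gives C(4,2) = 6; x_2 ≥ 3 gives C(4,2) = 6; x_3 ≥ 4 gives C(3,2) = 3. Together 15.
No two caps can be exceeded simultaneously, so the pair terms are all 0.
By inclusion–exclusion the count is 21 − 15 + 0 = 6.

6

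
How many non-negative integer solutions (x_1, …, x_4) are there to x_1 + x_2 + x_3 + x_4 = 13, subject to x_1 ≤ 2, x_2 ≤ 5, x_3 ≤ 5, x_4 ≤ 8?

77

Without the upper bounds there are C(16,3) = 560 ways to split 13 among 4 variables.
Subtract solutions that violate a single cap (substitute x_i' = x_i − (cap_i+1)): x_1 ≥ 3 gives C(13,3) = 286; x_2 ≥ 6 gives C(10,3) = 120; x_3 ≥ 6 gives C(10,3) = 120; x_4 ≥ 9 gives C(7,3) = 35. Together 561.
Add back pairs where two caps are both exceeded: 35 + 35 + 4 + 4 + 0 + 0 = 78.
By inclusion–exclusion the count is 560 − 561 + 78 = 77.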